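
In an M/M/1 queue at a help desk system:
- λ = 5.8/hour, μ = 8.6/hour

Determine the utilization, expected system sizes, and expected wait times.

Step 1: ρ = λ/μ = 5.8/8.6 = 0.6744
Step 2: L = λ/(μ-λ) = 5.8/2.80 = 2.0714
Step 3: Lq = λ²/(μ(μ-λ)) = 33.64/(8.6×2.80) = 1.3970
Step 4: W = 1/(μ-λ) = 1/2.80 = 0.35714
Step 5: Wq = λ/(μ(μ-λ)) = 5.8/(8.6×2.80) = 0.2409
Step 6: P(0) = 1-ρ = 0.3256
Verify: L = λW = 5.8×0.35714 = 2.0714 ✔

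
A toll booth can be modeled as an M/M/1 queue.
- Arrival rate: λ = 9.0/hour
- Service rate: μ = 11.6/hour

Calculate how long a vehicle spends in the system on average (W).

First, compute utilization: ρ = λ/μ = 9.0/11.6 = 0.7759
For M/M/1: W = 1/(μ-λ)
W = 1/(11.6-9.0) = 1/2.60
W = 0.3846 hours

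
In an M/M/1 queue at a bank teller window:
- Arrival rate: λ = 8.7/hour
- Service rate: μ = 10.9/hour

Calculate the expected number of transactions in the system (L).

ρ = λ/μ = 8.7/10.9 = 0.7982
For M/M/1: L = λ/(μ-λ)
L = 8.7/(10.9-8.7) = 8.7/2.20
L = 3.9545 transactions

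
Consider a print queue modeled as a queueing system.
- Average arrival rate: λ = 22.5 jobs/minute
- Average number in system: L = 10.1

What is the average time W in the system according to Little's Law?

Little's Law: L = λW, so W = L/λ
W = 10.1/22.5 = 0.4489 minutes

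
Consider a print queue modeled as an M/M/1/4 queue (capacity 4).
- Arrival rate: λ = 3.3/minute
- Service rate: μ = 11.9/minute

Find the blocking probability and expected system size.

ρ = λ/μ = 3.3/11.9 = 0.27731
P₀ = (1-ρ)/(1-ρ^(K+1)) = (1-0.27731)/(1-0.27731^5) = 0.7227/0.9984 = 0.7239
P_K = P₀×ρ^K = 0.7239 × 0.27731^4 = 0.7239 × 0.005914 = 0.004281
Blocking probability P_4 = 0.004281 (0.43%)
L = ρ[1 - (K+1)ρ^K + Kρ^(K+1)] / [(1-ρ)(1-ρ^(K+1))]
L = 0.27731 × (1 - 5×0.005914 + 4×0.001640) / ((1 - 0.27731) × (1 - 0.001640)) = 0.3755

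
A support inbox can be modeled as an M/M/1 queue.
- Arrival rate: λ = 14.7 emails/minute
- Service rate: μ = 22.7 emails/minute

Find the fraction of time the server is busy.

Server utilization: ρ = λ/μ
ρ = 14.7/22.7 = 0.6476
The server is busy 64.76% of the time.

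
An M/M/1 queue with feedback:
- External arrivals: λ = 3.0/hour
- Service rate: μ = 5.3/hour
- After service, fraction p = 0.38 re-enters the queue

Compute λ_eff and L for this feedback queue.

Effective arrival rate: λ_eff = λ/(1-p) = 3.0/(1-0.38) = 3.0/0.62 = 4.83871
ρ = λ_eff/μ = 4.83871/5.3 = 0.912964
L = ρ/(1-ρ) = 0.912964/(1-0.912964) = 10.4895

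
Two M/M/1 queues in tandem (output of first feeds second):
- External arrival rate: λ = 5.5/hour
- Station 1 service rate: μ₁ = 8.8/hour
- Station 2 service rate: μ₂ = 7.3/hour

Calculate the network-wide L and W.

By Jackson's theorem, each station behaves as independent M/M/1.
Station 1: ρ₁ = 5.5/8.8 = 0.6250, L₁ = ρ₁/(1-ρ₁) = λ/(μ₁-λ) = 5.5/3.30 = 1.66667
Station 2: ρ₂ = 5.5/7.3 = 0.7534, L₂ = ρ₂/(1-ρ₂) = λ/(μ₂-λ) = 5.5/1.80 = 3.05556
Total: L = L₁ + L₂ = 1.66667 + 3.05556 = 4.7222
W = L/λ = 4.7222/5.5 = 0.8586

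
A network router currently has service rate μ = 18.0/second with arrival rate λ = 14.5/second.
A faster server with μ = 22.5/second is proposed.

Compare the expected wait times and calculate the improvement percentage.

System 1: ρ₁ = 14.5/18.0 = 0.8056, W₁ = 1/(18.0-14.5) = 0.2857
System 2: ρ₂ = 14.5/22.5 = 0.6444, W₂ = 1/(22.5-14.5) = 0.1250
Improvement: (W₁-W₂)/W₁ = (0.2857-0.1250)/0.2857 = 56.25%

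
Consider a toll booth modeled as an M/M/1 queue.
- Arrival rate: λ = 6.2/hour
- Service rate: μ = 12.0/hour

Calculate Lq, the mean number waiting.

ρ = λ/μ = 6.2/12.0 = 0.5167
For M/M/1: Lq = λ²/(μ(μ-λ))
Lq = 38.44/(12.0 × 5.80)
Lq = 0.5523 vehicles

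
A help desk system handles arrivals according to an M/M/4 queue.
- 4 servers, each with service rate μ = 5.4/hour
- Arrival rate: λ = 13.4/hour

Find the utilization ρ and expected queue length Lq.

Traffic intensity: ρ = λ/(cμ) = 13.4/(4×5.4) = 0.6204
Since ρ = 0.6204 < 1, system is stable.
Offered load a = λ/μ = cρ = 13.4/5.4 = 2.4815
P₀ = [ Σₙ₌₀^3 aⁿ/n! + a^4/(4!(1-ρ)) ]⁻¹
Σ = a^0/0! + a^1/1! + a^2/2! + a^3/3! = 1.0000 + 2.4815 + 3.0789 + 2.5467 = 9.1071
a^4/(4!(1-ρ)) = 37.9179/(24 × 0.37963) = 4.1617
P₀ = 1/(9.1071 + 4.1617) = 0.07536
Lq = P₀·a^4·ρ / (4!(1-ρ)²) = 0.075365 × 37.9179 × 0.62037 / (24 × 0.14412) = 0.5125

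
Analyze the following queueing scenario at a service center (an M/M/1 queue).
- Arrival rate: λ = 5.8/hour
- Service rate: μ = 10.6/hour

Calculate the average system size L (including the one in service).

ρ = λ/μ = 5.8/10.6 = 0.5472
For M/M/1: L = λ/(μ-λ)
L = 5.8/(10.6-5.8) = 5.8/4.80
L = 1.2083 customers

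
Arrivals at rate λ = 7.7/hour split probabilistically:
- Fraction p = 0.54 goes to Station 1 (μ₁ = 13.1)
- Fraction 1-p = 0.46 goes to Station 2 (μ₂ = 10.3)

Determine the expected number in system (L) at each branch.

Effective rates: λ₁ = 7.7×0.54 = 4.158, λ₂ = 7.7×0.46 = 3.542
Station 1: ρ₁ = 4.158/13.1 = 0.3174, L₁ = ρ₁/(1-ρ₁) = 0.3174/(1-0.3174) = 0.4650
Station 2: ρ₂ = 3.542/10.3 = 0.34388, L₂ = ρ₂/(1-ρ₂) = 0.34388/(1-0.34388) = 0.5241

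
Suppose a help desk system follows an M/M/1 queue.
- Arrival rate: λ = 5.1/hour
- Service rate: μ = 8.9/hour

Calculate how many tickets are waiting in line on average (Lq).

ρ = λ/μ = 5.1/8.9 = 0.5730
For M/M/1: Lq = λ²/(μ(μ-λ))
Lq = 26.01/(8.9 × 3.80)
Lq = 0.7691 tickets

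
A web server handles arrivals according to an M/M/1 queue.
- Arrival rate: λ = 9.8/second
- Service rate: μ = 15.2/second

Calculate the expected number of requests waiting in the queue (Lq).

ρ = λ/μ = 9.8/15.2 = 0.6447
For M/M/1: Lq = λ²/(μ(μ-λ))
Lq = 96.04/(15.2 × 5.40)
Lq = 1.1701 requests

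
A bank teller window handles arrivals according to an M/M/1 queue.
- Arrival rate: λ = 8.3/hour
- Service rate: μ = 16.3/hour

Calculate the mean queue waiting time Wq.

First, compute utilization: ρ = λ/μ = 8.3/16.3 = 0.5092
For M/M/1: Wq = λ/(μ(μ-λ))
Wq = 8.3/(16.3 × (16.3-8.3))
Wq = 8.3/(16.3 × 8.00)
Wq = 0.06365 hours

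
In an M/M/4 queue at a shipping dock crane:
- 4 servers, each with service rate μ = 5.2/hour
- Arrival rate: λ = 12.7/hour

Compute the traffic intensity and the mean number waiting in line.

Traffic intensity: ρ = λ/(cμ) = 12.7/(4×5.2) = 0.6106
Since ρ = 0.6106 < 1, system is stable.
Offered load a = λ/μ = cρ = 12.7/5.2 = 2.4423
P₀ = [ Σₙ₌₀^3 aⁿ/n! + a^4/(4!(1-ρ)) ]⁻¹
Σ = a^0/0! + a^1/1! + a^2/2! + a^3/3! = 1.0000 + 2.4423 + 2.9824 + 2.4280 = 8.8527
a^4/(4!(1-ρ)) = 35.5796/(24 × 0.38942) = 3.8069
P₀ = 1/(8.8527 + 3.8069) = 0.07899
Lq = P₀·a^4·ρ / (4!(1-ρ)²) = 0.078991 × 35.5796 × 0.61058 / (24 × 0.15165) = 0.4715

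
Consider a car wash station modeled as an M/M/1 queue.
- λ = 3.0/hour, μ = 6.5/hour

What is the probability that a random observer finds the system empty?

ρ = λ/μ = 3.0/6.5 = 0.4615
P(0) = 1 - ρ = 1 - 0.4615 = 0.5385
The server is idle 53.85% of the time.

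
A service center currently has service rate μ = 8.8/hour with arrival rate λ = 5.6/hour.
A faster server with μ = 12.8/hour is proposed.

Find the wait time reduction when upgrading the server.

System 1: ρ₁ = 5.6/8.8 = 0.6364, W₁ = 1/(8.8-5.6) = 0.31250
System 2: ρ₂ = 5.6/12.8 = 0.4375, W₂ = 1/(12.8-5.6) = 0.13889
Improvement: (W₁-W₂)/W₁ = (0.31250-0.13889)/0.31250 = 55.56%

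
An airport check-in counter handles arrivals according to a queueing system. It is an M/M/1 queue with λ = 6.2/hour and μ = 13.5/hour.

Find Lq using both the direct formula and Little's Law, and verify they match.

Method 1 (direct): Lq = λ²/(μ(μ-λ)) = 38.44/(13.5 × 7.30) = 0.3901

Method 2 (Little's Law):
W = 1/(μ-λ) = 1/7.30 = 0.136986
Wq = W - 1/μ = 0.136986 - 0.0740741 = 0.062912
Lq = λWq = 6.2 × 0.062912 = 0.3901 ✔ (matches Method 1)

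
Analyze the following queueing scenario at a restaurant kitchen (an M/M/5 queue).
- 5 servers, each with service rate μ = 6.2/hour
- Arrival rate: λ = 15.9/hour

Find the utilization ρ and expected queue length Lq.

Traffic intensity: ρ = λ/(cμ) = 15.9/(5×6.2) = 0.5129
Since ρ = 0.5129 < 1, system is stable.
Offered load a = λ/μ = cρ = 15.9/6.2 = 2.5645
P₀ = [ Σₙ₌₀^4 aⁿ/n! + a^5/(5!(1-ρ)) ]⁻¹
Σ = a^0/0! + a^1/1! + a^2/2! + a^3/3! + a^4/4! = 1.0000 + 2.5645 + 3.2884 + 2.8110 + 1.8022 = 11.4661
a^5/(5!(1-ρ)) = 110.9244/(120 × 0.4871) = 1.8977
P₀ = 1/(11.4661 + 1.8977) = 0.07483
Lq = P₀·a^5·ρ / (5!(1-ρ)²) = 0.07483 × 110.9244 × 0.5129 / (120 × 0.2373) = 0.1495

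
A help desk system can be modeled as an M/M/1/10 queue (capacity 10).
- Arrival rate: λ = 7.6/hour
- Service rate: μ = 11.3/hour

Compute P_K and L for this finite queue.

ρ = λ/μ = 7.6/11.3 = 0.672566
P₀ = (1-ρ)/(1-ρ^(K+1)) = (1-0.672566)/(1-0.672566^11) = 0.32743/0.98726 = 0.3317
P_K = P₀×ρ^K = 0.33166 × 0.672566^10 = 0.33166 × 0.018939 = 0.006281
Blocking probability P_10 = 0.006281 (0.63%)
L = ρ[1 - (K+1)ρ^K + Kρ^(K+1)] / [(1-ρ)(1-ρ^(K+1))]
L = 0.672566 × (1 - 11×0.018939 + 10×0.012737) / ((1 - 0.672566) × (1 - 0.012737)) = 1.9121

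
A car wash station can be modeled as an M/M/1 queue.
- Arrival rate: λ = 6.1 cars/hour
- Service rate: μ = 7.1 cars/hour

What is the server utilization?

Server utilization: ρ = λ/μ
ρ = 6.1/7.1 = 0.8592
The server is busy 85.92% of the time.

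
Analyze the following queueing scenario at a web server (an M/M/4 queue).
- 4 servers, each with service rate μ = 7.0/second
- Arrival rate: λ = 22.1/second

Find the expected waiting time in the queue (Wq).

Traffic intensity: ρ = λ/(cμ) = 22.1/(4×7.0) = 0.7893
Since ρ = 0.7893 < 1, system is stable.
Offered load a = λ/μ = cρ = 22.1/7.0 = 3.1571
P₀ = [ Σₙ₌₀^3 aⁿ/n! + a^4/(4!(1-ρ)) ]⁻¹
Σ = a^0/0! + a^1/1! + a^2/2! + a^3/3! = 1.0000 + 3.1571 + 4.9838 + 5.2448 = 14.3857
a^4/(4!(1-ρ)) = 99.3521/(24 × 0.210714) = 19.6459
P₀ = 1/(14.3857 + 19.6459) = 0.02938
Lq = P₀·a^4·ρ / (4!(1-ρ)²) = 0.0293844 × 99.3521 × 0.789286 / (24 × 0.0444005) = 2.1624
Wq = Lq/λ = 2.16237/22.1 = 0.09784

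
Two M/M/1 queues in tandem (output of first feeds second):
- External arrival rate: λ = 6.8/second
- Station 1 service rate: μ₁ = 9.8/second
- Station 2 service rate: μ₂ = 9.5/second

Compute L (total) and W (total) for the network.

By Jackson's theorem, each station behaves as independent M/M/1.
Station 1: ρ₁ = 6.8/9.8 = 0.6939, L₁ = ρ₁/(1-ρ₁) = λ/(μ₁-λ) = 6.8/3.00 = 2.2667
Station 2: ρ₂ = 6.8/9.5 = 0.7158, L₂ = ρ₂/(1-ρ₂) = λ/(μ₂-λ) = 6.8/2.70 = 2.5185
Total: L = L₁ + L₂ = 2.2667 + 2.5185 = 4.7852
W = L/λ = 4.7852/6.8 = 0.7037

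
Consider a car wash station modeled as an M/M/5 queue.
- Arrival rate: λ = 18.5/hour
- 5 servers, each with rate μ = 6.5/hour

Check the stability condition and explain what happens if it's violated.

Stability requires ρ = λ/(cμ) < 1
ρ = 18.5/(5 × 6.5) = 18.5/32.50 = 0.5692
Since 0.5692 < 1, the system is STABLE.
The servers are busy 56.92% of the time.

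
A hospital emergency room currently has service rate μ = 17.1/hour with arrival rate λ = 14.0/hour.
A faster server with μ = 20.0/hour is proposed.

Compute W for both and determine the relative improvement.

System 1: ρ₁ = 14.0/17.1 = 0.8187, W₁ = 1/(17.1-14.0) = 0.3226
System 2: ρ₂ = 14.0/20.0 = 0.7000, W₂ = 1/(20.0-14.0) = 0.1667
Improvement: (W₁-W₂)/W₁ = (0.3226-0.1667)/0.3226 = 48.33%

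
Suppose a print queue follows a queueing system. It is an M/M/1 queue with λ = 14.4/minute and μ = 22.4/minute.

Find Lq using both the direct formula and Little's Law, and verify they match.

Method 1 (direct): Lq = λ²/(μ(μ-λ)) = 207.36/(22.4 × 8.00) = 1.1571

Method 2 (Little's Law):
W = 1/(μ-λ) = 1/8.00 = 0.12500
Wq = W - 1/μ = 0.12500 - 0.044643 = 0.080357
Lq = λWq = 14.4 × 0.080357 = 1.1571 ✔ (matches Method 1)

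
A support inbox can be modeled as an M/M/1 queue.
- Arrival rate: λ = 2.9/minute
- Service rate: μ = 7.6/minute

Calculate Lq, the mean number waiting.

ρ = λ/μ = 2.9/7.6 = 0.3816
For M/M/1: Lq = λ²/(μ(μ-λ))
Lq = 8.41/(7.6 × 4.70)
Lq = 0.2354 emails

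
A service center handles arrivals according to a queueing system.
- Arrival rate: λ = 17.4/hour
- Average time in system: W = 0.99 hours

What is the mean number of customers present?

Little's Law: L = λW
L = 17.4 × 0.99 = 17.2260 customers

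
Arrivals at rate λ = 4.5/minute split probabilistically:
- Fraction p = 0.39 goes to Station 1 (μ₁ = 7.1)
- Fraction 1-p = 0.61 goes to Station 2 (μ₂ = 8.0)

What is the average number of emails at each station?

Effective rates: λ₁ = 4.5×0.39 = 1.755, λ₂ = 4.5×0.61 = 2.745
Station 1: ρ₁ = 1.755/7.1 = 0.24718, L₁ = ρ₁/(1-ρ₁) = 0.24718/(1-0.24718) = 0.3283
Station 2: ρ₂ = 2.745/8.0 = 0.34313, L₂ = ρ₂/(1-ρ₂) = 0.34313/(1-0.34313) = 0.5224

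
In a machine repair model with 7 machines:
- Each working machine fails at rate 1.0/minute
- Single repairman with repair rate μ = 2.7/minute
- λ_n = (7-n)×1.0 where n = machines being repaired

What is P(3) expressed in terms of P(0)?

P(3)/P(0) = ∏_{i=0}^{3-1} λ_i/μ_{i+1}
= (7-0)×1.0/2.7 × (7-1)×1.0/2.7 × (7-2)×1.0/2.7
= 10.6691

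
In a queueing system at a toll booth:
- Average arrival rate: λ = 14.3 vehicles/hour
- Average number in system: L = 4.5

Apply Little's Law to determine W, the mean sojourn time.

Little's Law: L = λW, so W = L/λ
W = 4.5/14.3 = 0.3147 hours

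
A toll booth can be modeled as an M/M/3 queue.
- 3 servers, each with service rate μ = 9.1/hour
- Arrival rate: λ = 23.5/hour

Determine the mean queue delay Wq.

Traffic intensity: ρ = λ/(cμ) = 23.5/(3×9.1) = 0.8608
Since ρ = 0.8608 < 1, system is stable.
Offered load a = λ/μ = cρ = 23.5/9.1 = 2.5824
P₀ = [ Σₙ₌₀^2 aⁿ/n! + a^3/(3!(1-ρ)) ]⁻¹
Σ = a^0/0! + a^1/1! + a^2/2! = 1.00000 + 2.58242 + 3.33444 = 6.9169
a^3/(3!(1-ρ)) = 17.2218/(6 × 0.139194) = 20.6209
P₀ = 1/(6.9169 + 20.6209) = 0.03631
Lq = P₀·a^3·ρ / (3!(1-ρ)²) = 0.036314 × 17.2218 × 0.86081 / (6 × 0.019375) = 4.6309
Wq = Lq/λ = 4.6309/23.5 = 0.1971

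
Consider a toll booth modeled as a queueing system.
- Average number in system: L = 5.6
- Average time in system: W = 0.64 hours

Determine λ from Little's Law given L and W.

Little's Law: L = λW, so λ = L/W
λ = 5.6/0.64 = 8.7500 vehicles/hour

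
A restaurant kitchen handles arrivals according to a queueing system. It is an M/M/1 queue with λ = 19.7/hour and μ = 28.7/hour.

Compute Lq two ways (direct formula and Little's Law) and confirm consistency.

Method 1 (direct): Lq = λ²/(μ(μ-λ)) = 388.09/(28.7 × 9.00) = 1.5025

Method 2 (Little's Law):
W = 1/(μ-λ) = 1/9.00 = 0.11111
Wq = W - 1/μ = 0.11111 - 0.034843 = 0.07627
Lq = λWq = 19.7 × 0.07627 = 1.5025 ✔ (matches Method 1)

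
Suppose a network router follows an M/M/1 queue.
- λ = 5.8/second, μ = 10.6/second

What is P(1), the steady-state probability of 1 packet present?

ρ = λ/μ = 5.8/10.6 = 0.5472
P(n) = (1-ρ)ρⁿ
P(1) = (1-0.5472) × 0.5472^1
P(1) = 0.4528 × 0.5472
P(1) = 0.2478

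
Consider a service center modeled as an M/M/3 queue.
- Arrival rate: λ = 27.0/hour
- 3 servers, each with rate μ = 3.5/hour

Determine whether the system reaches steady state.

Stability requires ρ = λ/(cμ) < 1
ρ = 27.0/(3 × 3.5) = 27.0/10.50 = 2.5714
Since 2.5714 ≥ 1, the system is UNSTABLE.
Need c > λ/μ = 27.0/3.5 = 7.71.
Minimum servers needed: c = 8.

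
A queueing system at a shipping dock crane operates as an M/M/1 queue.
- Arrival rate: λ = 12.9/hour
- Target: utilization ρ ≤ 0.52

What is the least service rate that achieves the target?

ρ = λ/μ, so μ = λ/ρ
μ ≥ 12.9/0.52 = 24.8077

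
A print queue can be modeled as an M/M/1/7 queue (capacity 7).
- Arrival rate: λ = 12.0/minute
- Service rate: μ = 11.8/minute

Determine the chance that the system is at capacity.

ρ = λ/μ = 12.0/11.8 = 1.01695
P₀ = (1-ρ)/(1-ρ^(K+1)) = (1-1.01695)/(1-1.01695^8) = -0.01695/-0.1439 = 0.1178
P_K = P₀×ρ^K = 0.1178 × 1.01695^7 = 0.1178 × 1.1249 = 0.1325
Blocking probability = 13.25%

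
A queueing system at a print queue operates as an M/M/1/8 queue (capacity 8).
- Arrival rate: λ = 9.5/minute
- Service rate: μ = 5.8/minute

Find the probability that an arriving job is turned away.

ρ = λ/μ = 9.5/5.8 = 1.63793
P₀ = (1-ρ)/(1-ρ^(K+1)) = (1-1.63793)/(1-1.63793^9) = -0.6379/-83.8512 = 0.007608
P_K = P₀×ρ^K = 0.007608 × 1.63793^8 = 0.007608 × 51.8039 = 0.3941
Blocking probability = 39.41%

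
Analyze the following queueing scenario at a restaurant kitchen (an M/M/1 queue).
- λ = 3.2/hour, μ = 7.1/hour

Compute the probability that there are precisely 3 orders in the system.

ρ = λ/μ = 3.2/7.1 = 0.4507
P(n) = (1-ρ)ρⁿ
P(3) = (1-0.4507) × 0.4507^3
P(3) = 0.5493 × 0.09155
P(3) = 0.05029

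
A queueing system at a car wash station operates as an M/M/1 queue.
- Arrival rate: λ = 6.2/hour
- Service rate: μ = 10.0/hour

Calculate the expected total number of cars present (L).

ρ = λ/μ = 6.2/10.0 = 0.6200
For M/M/1: L = λ/(μ-λ)
L = 6.2/(10.0-6.2) = 6.2/3.80
L = 1.6316 cars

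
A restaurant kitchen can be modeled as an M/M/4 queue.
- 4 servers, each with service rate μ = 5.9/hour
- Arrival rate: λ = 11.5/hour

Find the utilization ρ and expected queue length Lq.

Traffic intensity: ρ = λ/(cμ) = 11.5/(4×5.9) = 0.4873
Since ρ = 0.4873 < 1, system is stable.
Offered load a = λ/μ = cρ = 11.5/5.9 = 1.9492
P₀ = [ Σₙ₌₀^3 aⁿ/n! + a^4/(4!(1-ρ)) ]⁻¹
Σ = a^0/0! + a^1/1! + a^2/2! + a^3/3! = 1.0000 + 1.9492 + 1.8996 + 1.2342 = 6.0830
a^4/(4!(1-ρ)) = 14.4339/(24 × 0.5127) = 1.1730
P₀ = 1/(6.0830 + 1.1730) = 0.1378
Lq = P₀·a^4·ρ / (4!(1-ρ)²) = 0.1378 × 14.4339 × 0.4873 / (24 × 0.2629) = 0.1536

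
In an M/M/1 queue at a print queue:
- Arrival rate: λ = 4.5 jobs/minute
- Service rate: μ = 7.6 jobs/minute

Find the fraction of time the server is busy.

Server utilization: ρ = λ/μ
ρ = 4.5/7.6 = 0.5921
The server is busy 59.21% of the time.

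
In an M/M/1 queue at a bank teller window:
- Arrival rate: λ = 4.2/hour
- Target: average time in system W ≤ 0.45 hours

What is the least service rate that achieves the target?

For M/M/1: W = 1/(μ-λ)
Need W ≤ 0.45, so 1/(μ-λ) ≤ 0.45
μ - λ ≥ 1/0.45 = 2.2222
μ ≥ 4.2 + 2.2222 = 6.4222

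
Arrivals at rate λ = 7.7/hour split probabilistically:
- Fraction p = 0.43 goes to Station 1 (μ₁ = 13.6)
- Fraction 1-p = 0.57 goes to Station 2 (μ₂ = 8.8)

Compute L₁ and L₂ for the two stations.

Effective rates: λ₁ = 7.7×0.43 = 3.311, λ₂ = 7.7×0.57 = 4.389
Station 1: ρ₁ = 3.311/13.6 = 0.24346, L₁ = ρ₁/(1-ρ₁) = 0.24346/(1-0.24346) = 0.3218
Station 2: ρ₂ = 4.389/8.8 = 0.49875, L₂ = ρ₂/(1-ρ₂) = 0.49875/(1-0.49875) = 0.9950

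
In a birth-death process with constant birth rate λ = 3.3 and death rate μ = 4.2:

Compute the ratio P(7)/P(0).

For constant rates: P(n)/P(0) = (λ/μ)^n
P(7)/P(0) = (3.3/4.2)^7 = 0.78571^7 = 0.1849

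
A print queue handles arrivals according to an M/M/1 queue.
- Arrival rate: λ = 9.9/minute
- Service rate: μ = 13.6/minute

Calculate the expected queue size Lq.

ρ = λ/μ = 9.9/13.6 = 0.7279
For M/M/1: Lq = λ²/(μ(μ-λ))
Lq = 98.01/(13.6 × 3.70)
Lq = 1.9477 jobs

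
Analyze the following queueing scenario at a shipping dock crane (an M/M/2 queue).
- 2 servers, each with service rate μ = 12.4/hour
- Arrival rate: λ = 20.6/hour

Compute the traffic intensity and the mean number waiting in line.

Traffic intensity: ρ = λ/(cμ) = 20.6/(2×12.4) = 0.8306
Since ρ = 0.8306 < 1, system is stable.
Offered load a = λ/μ = cρ = 20.6/12.4 = 1.6613
P₀ = [ Σₙ₌₀^1 aⁿ/n! + a^2/(2!(1-ρ)) ]⁻¹
Σ = a^0/0! + a^1/1! = 1.0000 + 1.6613 = 2.6613
a^2/(2!(1-ρ)) = 2.75989/(2 × 0.169355) = 8.1482
P₀ = 1/(2.6613 + 8.1482) = 0.09251
Lq = P₀·a^2·ρ / (2!(1-ρ)²) = 0.0925110 × 2.75989 × 0.830645 / (2 × 0.0286811) = 3.6972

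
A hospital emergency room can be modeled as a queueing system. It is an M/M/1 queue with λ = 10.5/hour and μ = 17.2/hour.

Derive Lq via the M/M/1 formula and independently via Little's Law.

Method 1 (direct): Lq = λ²/(μ(μ-λ)) = 110.25/(17.2 × 6.70) = 0.9567

Method 2 (Little's Law):
W = 1/(μ-λ) = 1/6.70 = 0.14925
Wq = W - 1/μ = 0.14925 - 0.058140 = 0.09111
Lq = λWq = 10.5 × 0.09111 = 0.9567 ✔ (matches Method 1)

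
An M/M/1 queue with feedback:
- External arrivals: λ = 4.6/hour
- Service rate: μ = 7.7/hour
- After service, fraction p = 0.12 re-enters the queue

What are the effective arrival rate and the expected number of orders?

Effective arrival rate: λ_eff = λ/(1-p) = 4.6/(1-0.12) = 4.6/0.88 = 5.2273
ρ = λ_eff/μ = 5.2273/7.7 = 0.67887
L = ρ/(1-ρ) = 0.67887/(1-0.67887) = 2.1140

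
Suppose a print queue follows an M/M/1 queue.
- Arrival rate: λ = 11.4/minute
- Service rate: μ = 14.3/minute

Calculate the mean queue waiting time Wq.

First, compute utilization: ρ = λ/μ = 11.4/14.3 = 0.7972
For M/M/1: Wq = λ/(μ(μ-λ))
Wq = 11.4/(14.3 × (14.3-11.4))
Wq = 11.4/(14.3 × 2.90)
Wq = 0.2749 minutes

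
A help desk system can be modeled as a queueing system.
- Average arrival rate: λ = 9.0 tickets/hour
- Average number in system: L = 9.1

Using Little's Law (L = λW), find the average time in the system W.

Little's Law: L = λW, so W = L/λ
W = 9.1/9.0 = 1.0111 hours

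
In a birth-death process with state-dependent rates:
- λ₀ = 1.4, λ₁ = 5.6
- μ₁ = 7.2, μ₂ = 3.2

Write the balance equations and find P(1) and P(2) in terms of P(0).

Balance equations:
State 0: λ₀P₀ = μ₁P₁ → P₁ = (λ₀/μ₁)P₀ = (1.4/7.2)P₀ = 0.1944P₀
State 1: P₂ = (λ₀λ₁)/(μ₁μ₂)P₀ = (1.4×5.6)/(7.2×3.2)P₀ = 0.3403P₀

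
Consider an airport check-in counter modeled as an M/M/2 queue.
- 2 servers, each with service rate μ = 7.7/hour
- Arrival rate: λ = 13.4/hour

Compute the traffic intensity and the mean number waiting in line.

Traffic intensity: ρ = λ/(cμ) = 13.4/(2×7.7) = 0.8701
Since ρ = 0.8701 < 1, system is stable.
Offered load a = λ/μ = cρ = 13.4/7.7 = 1.7403
P₀ = [ Σₙ₌₀^1 aⁿ/n! + a^2/(2!(1-ρ)) ]⁻¹
Σ = a^0/0! + a^1/1! = 1.0000 + 1.7403 = 2.7403
a^2/(2!(1-ρ)) = 3.0285/(2 × 0.12987) = 11.6597
P₀ = 1/(2.7403 + 11.6597) = 0.06944
Lq = P₀·a^2·ρ / (2!(1-ρ)²) = 0.0694444 × 3.02850 × 0.870130 / (2 × 0.0168663) = 5.4250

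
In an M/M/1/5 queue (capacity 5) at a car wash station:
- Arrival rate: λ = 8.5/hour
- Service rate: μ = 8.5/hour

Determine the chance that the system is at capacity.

ρ = λ/μ = 8.5/8.5 = 1 exactly.
With ρ = 1 the usual (1-ρ)/(1-ρ^(K+1)) form is 0/0; instead every state 0..K is equally likely.
P₀ = 1/(K+1) = 1/6 = 0.1667
P_K = P₀×ρ^K = P₀ = 0.1667
Blocking probability = 16.67%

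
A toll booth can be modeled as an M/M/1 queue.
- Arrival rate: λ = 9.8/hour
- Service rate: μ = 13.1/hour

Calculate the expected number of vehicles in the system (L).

ρ = λ/μ = 9.8/13.1 = 0.7481
For M/M/1: L = λ/(μ-λ)
L = 9.8/(13.1-9.8) = 9.8/3.30
L = 2.9697 vehicles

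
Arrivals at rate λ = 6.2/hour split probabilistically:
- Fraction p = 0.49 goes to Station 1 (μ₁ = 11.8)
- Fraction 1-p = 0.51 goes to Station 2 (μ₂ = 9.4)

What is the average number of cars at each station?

Effective rates: λ₁ = 6.2×0.49 = 3.038, λ₂ = 6.2×0.51 = 3.162
Station 1: ρ₁ = 3.038/11.8 = 0.25746, L₁ = ρ₁/(1-ρ₁) = 0.25746/(1-0.25746) = 0.3467
Station 2: ρ₂ = 3.162/9.4 = 0.3364, L₂ = ρ₂/(1-ρ₂) = 0.3364/(1-0.3364) = 0.5069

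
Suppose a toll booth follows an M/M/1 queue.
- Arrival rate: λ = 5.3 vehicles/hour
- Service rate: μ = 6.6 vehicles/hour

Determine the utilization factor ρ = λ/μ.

Server utilization: ρ = λ/μ
ρ = 5.3/6.6 = 0.8030
The server is busy 80.30% of the time.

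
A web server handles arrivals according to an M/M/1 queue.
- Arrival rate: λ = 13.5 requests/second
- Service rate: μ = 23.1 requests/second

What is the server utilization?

Server utilization: ρ = λ/μ
ρ = 13.5/23.1 = 0.5844
The server is busy 58.44% of the time.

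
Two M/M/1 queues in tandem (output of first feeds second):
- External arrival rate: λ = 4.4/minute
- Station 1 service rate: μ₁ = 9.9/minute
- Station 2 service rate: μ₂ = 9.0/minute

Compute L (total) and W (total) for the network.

By Jackson's theorem, each station behaves as independent M/M/1.
Station 1: ρ₁ = 4.4/9.9 = 0.4444, L₁ = ρ₁/(1-ρ₁) = λ/(μ₁-λ) = 4.4/5.50 = 0.8000
Station 2: ρ₂ = 4.4/9.0 = 0.4889, L₂ = ρ₂/(1-ρ₂) = λ/(μ₂-λ) = 4.4/4.60 = 0.9565
Total: L = L₁ + L₂ = 0.8000 + 0.9565 = 1.7565
W = L/λ = 1.7565/4.4 = 0.3992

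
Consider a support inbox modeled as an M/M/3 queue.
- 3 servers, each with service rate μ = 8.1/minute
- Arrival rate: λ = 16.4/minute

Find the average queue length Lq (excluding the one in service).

Traffic intensity: ρ = λ/(cμ) = 16.4/(3×8.1) = 0.6749
Since ρ = 0.6749 < 1, system is stable.
Offered load a = λ/μ = cρ = 16.4/8.1 = 2.0247
P₀ = [ Σₙ₌₀^2 aⁿ/n! + a^3/(3!(1-ρ)) ]⁻¹
Σ = a^0/0! + a^1/1! + a^2/2! = 1.0000 + 2.0247 + 2.0497 = 5.0744
a^3/(3!(1-ρ)) = 8.29997/(6 × 0.325103) = 4.2550
P₀ = 1/(5.0744 + 4.2550) = 0.1072
Lq = P₀·a^3·ρ / (3!(1-ρ)²) = 0.107188 × 8.29997 × 0.674897 / (6 × 0.105692) = 0.9468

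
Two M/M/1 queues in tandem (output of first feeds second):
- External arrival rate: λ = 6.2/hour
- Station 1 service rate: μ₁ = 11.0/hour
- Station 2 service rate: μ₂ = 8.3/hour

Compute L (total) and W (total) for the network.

By Jackson's theorem, each station behaves as independent M/M/1.
Station 1: ρ₁ = 6.2/11.0 = 0.5636, L₁ = ρ₁/(1-ρ₁) = λ/(μ₁-λ) = 6.2/4.80 = 1.29167
Station 2: ρ₂ = 6.2/8.3 = 0.7470, L₂ = ρ₂/(1-ρ₂) = λ/(μ₂-λ) = 6.2/2.10 = 2.95238
Total: L = L₁ + L₂ = 1.29167 + 2.95238 = 4.2440
W = L/λ = 4.2440/6.2 = 0.6845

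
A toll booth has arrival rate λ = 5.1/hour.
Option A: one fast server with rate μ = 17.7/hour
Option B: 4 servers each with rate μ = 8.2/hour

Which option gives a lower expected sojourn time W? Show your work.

Option A: single server μ = 17.7 (M/M/1)
  ρ_A = 5.1/17.7 = 0.2881
  W_A = 1/(μ-λ) = 1/(17.7-5.1) = 1/12.60 = 0.07937

Option B: 4 servers μ = 8.2 (M/M/4)
  ρ_B = λ/(cμ) = 5.1/(4×8.2) = 0.1555
  Offered load a = λ/μ = cρ = 5.1/8.2 = 0.6220
  P₀ = [ Σₙ₌₀^3 aⁿ/n! + a^4/(4!(1-ρ)) ]⁻¹
  Σ = a^0/0! + a^1/1! + a^2/2! + a^3/3! = 1.0000 + 0.6220 + 0.1934 + 0.04010 = 1.8555
  a^4/(4!(1-ρ)) = 0.149632/(24 × 0.844512) = 0.007383
  P₀ = 1/(1.8555 + 0.007383) = 0.5368
  Lq = P₀·a^4·ρ / (4!(1-ρ)²) = 0.53681 × 0.14963 × 0.15549 / (24 × 0.71320) = 0.0007297
  Wq_B = Lq/λ = 0.0007297/5.1 = 0.0001431
  W_B = Wq_B + 1/μ = 0.0001431 + 0.1220 = 0.1221

Since W_A = 0.07937 < W_B = 0.1221, Option A (single fast server) has the shorter time in system.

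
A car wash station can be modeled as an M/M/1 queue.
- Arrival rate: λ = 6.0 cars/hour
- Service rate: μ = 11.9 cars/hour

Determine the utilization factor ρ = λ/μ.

Server utilization: ρ = λ/μ
ρ = 6.0/11.9 = 0.5042
The server is busy 50.42% of the time.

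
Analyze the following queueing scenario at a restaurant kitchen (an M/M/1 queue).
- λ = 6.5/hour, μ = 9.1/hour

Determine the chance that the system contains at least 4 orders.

ρ = λ/μ = 6.5/9.1 = 0.7143
P(N ≥ n) = ρⁿ
P(N ≥ 4) = 0.7143^4
P(N ≥ 4) = 0.2603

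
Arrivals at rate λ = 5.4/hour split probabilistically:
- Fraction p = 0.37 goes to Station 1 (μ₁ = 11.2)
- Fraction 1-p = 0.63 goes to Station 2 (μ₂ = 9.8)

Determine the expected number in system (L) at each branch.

Effective rates: λ₁ = 5.4×0.37 = 1.998, λ₂ = 5.4×0.63 = 3.402
Station 1: ρ₁ = 1.998/11.2 = 0.1784, L₁ = ρ₁/(1-ρ₁) = 0.1784/(1-0.1784) = 0.2171
Station 2: ρ₂ = 3.402/9.8 = 0.34714, L₂ = ρ₂/(1-ρ₂) = 0.34714/(1-0.34714) = 0.5317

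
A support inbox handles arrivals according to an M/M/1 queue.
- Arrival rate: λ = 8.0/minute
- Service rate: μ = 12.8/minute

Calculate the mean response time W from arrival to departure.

First, compute utilization: ρ = λ/μ = 8.0/12.8 = 0.6250
For M/M/1: W = 1/(μ-λ)
W = 1/(12.8-8.0) = 1/4.80
W = 0.2083 minutes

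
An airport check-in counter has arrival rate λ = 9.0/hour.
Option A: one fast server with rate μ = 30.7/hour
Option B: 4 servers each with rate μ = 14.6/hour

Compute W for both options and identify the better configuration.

Option A: single server μ = 30.7 (M/M/1)
  ρ_A = 9.0/30.7 = 0.2932
  W_A = 1/(μ-λ) = 1/(30.7-9.0) = 1/21.70 = 0.04608

Option B: 4 servers μ = 14.6 (M/M/4)
  ρ_B = λ/(cμ) = 9.0/(4×14.6) = 0.1541
  Offered load a = λ/μ = cρ = 9.0/14.6 = 0.6164
  P₀ = [ Σₙ₌₀^3 aⁿ/n! + a^4/(4!(1-ρ)) ]⁻¹
  Σ = a^0/0! + a^1/1! + a^2/2! + a^3/3! = 1.0000 + 0.61644 + 0.19000 + 0.039041 = 1.8455
  a^4/(4!(1-ρ)) = 0.1444/(24 × 0.8459) = 0.007113
  P₀ = 1/(1.8455 + 0.007113) = 0.5398
  Lq = P₀·a^4·ρ / (4!(1-ρ)²) = 0.5398 × 0.1444 × 0.1541 / (24 × 0.7155) = 0.0006995
  Wq_B = Lq/λ = 0.0006995/9.0 = 0.00007772
  W_B = Wq_B + 1/μ = 0.00007772 + 0.06849 = 0.06857

Since W_A = 0.04608 < W_B = 0.06857, Option A (single fast server) has the shorter time in system.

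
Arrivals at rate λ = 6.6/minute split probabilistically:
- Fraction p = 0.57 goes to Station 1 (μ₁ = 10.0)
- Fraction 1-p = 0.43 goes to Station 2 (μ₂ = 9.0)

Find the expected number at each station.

Effective rates: λ₁ = 6.6×0.57 = 3.762, λ₂ = 6.6×0.43 = 2.838
Station 1: ρ₁ = 3.762/10.0 = 0.3762, L₁ = ρ₁/(1-ρ₁) = 0.3762/(1-0.3762) = 0.6031
Station 2: ρ₂ = 2.838/9.0 = 0.31533, L₂ = ρ₂/(1-ρ₂) = 0.31533/(1-0.31533) = 0.4606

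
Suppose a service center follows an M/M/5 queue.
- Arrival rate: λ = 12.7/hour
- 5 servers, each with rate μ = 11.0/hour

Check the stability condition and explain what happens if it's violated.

Stability requires ρ = λ/(cμ) < 1
ρ = 12.7/(5 × 11.0) = 12.7/55.00 = 0.2309
Since 0.2309 < 1, the system is STABLE.
The servers are busy 23.09% of the time.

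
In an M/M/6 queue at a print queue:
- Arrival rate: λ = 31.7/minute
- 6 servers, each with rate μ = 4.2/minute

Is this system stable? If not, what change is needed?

Stability requires ρ = λ/(cμ) < 1
ρ = 31.7/(6 × 4.2) = 31.7/25.20 = 1.2579
Since 1.2579 ≥ 1, the system is UNSTABLE.
Need c > λ/μ = 31.7/4.2 = 7.55.
Minimum servers needed: c = 8.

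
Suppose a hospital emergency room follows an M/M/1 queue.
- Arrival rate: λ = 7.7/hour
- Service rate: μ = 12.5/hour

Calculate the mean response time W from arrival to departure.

First, compute utilization: ρ = λ/μ = 7.7/12.5 = 0.6160
For M/M/1: W = 1/(μ-λ)
W = 1/(12.5-7.7) = 1/4.80
W = 0.2083 hours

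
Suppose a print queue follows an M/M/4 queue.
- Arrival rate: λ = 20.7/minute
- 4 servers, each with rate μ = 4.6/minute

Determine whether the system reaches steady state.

Stability requires ρ = λ/(cμ) < 1
ρ = 20.7/(4 × 4.6) = 20.7/18.40 = 1.1250
Since 1.1250 ≥ 1, the system is UNSTABLE.
Need c > λ/μ = 20.7/4.6 = 4.50.
Minimum servers needed: c = 5.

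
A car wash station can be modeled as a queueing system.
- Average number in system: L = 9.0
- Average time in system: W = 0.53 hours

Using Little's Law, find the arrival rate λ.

Little's Law: L = λW, so λ = L/W
λ = 9.0/0.53 = 16.9811 cars/hour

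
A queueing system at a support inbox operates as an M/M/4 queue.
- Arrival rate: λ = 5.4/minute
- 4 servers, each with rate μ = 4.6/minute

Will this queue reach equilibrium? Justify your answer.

Stability requires ρ = λ/(cμ) < 1
ρ = 5.4/(4 × 4.6) = 5.4/18.40 = 0.2935
Since 0.2935 < 1, the system is STABLE.
The servers are busy 29.35% of the time.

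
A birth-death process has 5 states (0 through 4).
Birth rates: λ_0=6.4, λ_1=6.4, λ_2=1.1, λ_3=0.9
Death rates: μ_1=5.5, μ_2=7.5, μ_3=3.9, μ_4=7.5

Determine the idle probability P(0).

Ratios P(n)/P(0) = (λ₀···λₙ₋₁)/(μ₁···μₙ):
P(1)/P(0) = (6.4)/(5.5) = 1.1636
P(2)/P(0) = (6.4×6.4)/(5.5×7.5) = 0.9930
P(3)/P(0) = (6.4×6.4×1.1)/(5.5×7.5×3.9) = 0.2801
P(4)/P(0) = (6.4×6.4×1.1×0.9)/(5.5×7.5×3.9×7.5) = 0.03361

Normalization: ∑ P(n) = 1
P(0) × (1.0000 + 1.1636 + 0.9930 + 0.2801 + 0.03361) = 1
P(0) × 3.4703 = 1
P(0) = 1/3.4703 = 0.2882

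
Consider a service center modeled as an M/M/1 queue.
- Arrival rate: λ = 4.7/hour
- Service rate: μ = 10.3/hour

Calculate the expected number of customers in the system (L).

ρ = λ/μ = 4.7/10.3 = 0.4563
For M/M/1: L = λ/(μ-λ)
L = 4.7/(10.3-4.7) = 4.7/5.60
L = 0.8393 customers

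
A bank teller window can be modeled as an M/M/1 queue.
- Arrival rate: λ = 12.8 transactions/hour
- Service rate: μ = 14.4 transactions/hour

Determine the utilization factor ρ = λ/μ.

Server utilization: ρ = λ/μ
ρ = 12.8/14.4 = 0.8889
The server is busy 88.89% of the time.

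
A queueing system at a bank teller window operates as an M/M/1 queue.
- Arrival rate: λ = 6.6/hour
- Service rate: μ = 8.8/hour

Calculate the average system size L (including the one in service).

ρ = λ/μ = 6.6/8.8 = 0.7500
For M/M/1: L = λ/(μ-λ)
L = 6.6/(8.8-6.6) = 6.6/2.20
L = 3.0000 transactions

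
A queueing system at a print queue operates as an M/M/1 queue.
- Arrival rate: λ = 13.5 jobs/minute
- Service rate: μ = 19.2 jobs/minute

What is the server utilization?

Server utilization: ρ = λ/μ
ρ = 13.5/19.2 = 0.7031
The server is busy 70.31% of the time.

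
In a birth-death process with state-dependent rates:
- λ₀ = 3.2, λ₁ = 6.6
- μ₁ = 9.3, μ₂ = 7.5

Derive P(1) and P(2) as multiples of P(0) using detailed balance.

Balance equations:
State 0: λ₀P₀ = μ₁P₁ → P₁ = (λ₀/μ₁)P₀ = (3.2/9.3)P₀ = 0.3441P₀
State 1: P₂ = (λ₀λ₁)/(μ₁μ₂)P₀ = (3.2×6.6)/(9.3×7.5)P₀ = 0.3028P₀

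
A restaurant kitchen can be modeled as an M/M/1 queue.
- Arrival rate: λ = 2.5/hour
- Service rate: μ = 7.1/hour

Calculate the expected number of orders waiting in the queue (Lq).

ρ = λ/μ = 2.5/7.1 = 0.3521
For M/M/1: Lq = λ²/(μ(μ-λ))
Lq = 6.25/(7.1 × 4.60)
Lq = 0.1914 orders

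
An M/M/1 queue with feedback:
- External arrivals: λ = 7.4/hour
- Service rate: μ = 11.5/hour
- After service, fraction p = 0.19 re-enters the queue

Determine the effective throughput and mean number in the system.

Effective arrival rate: λ_eff = λ/(1-p) = 7.4/(1-0.19) = 7.4/0.81 = 9.135802
ρ = λ_eff/μ = 9.135802/11.5 = 0.794418
L = ρ/(1-ρ) = 0.794418/(1-0.794418) = 3.8642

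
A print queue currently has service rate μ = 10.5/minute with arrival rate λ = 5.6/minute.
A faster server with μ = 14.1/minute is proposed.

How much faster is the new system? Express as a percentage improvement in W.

System 1: ρ₁ = 5.6/10.5 = 0.5333, W₁ = 1/(10.5-5.6) = 0.20408
System 2: ρ₂ = 5.6/14.1 = 0.3972, W₂ = 1/(14.1-5.6) = 0.11765
Improvement: (W₁-W₂)/W₁ = (0.20408-0.11765)/0.20408 = 42.35%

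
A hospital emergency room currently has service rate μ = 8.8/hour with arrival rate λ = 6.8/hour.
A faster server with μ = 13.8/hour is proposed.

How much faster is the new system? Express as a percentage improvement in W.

System 1: ρ₁ = 6.8/8.8 = 0.7727, W₁ = 1/(8.8-6.8) = 0.50000
System 2: ρ₂ = 6.8/13.8 = 0.4928, W₂ = 1/(13.8-6.8) = 0.14286
Improvement: (W₁-W₂)/W₁ = (0.50000-0.14286)/0.50000 = 71.43%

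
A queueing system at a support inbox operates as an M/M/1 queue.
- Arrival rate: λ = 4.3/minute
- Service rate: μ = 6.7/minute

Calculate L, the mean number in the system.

ρ = λ/μ = 4.3/6.7 = 0.6418
For M/M/1: L = λ/(μ-λ)
L = 4.3/(6.7-4.3) = 4.3/2.40
L = 1.7917 emails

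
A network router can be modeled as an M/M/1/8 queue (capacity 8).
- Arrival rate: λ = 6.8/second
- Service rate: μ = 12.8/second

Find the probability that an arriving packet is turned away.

ρ = λ/μ = 6.8/12.8 = 0.53125
P₀ = (1-ρ)/(1-ρ^(K+1)) = (1-0.53125)/(1-0.53125^9) = 0.46875/0.99663 = 0.4703
P_K = P₀×ρ^K = 0.4703 × 0.53125^8 = 0.4703 × 0.006344 = 0.002984
Blocking probability = 0.30%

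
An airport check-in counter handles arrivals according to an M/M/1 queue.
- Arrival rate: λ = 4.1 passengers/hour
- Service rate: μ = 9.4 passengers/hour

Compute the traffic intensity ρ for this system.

Server utilization: ρ = λ/μ
ρ = 4.1/9.4 = 0.4362
The server is busy 43.62% of the time.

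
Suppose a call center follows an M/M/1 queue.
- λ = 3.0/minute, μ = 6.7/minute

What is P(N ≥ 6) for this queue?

ρ = λ/μ = 3.0/6.7 = 0.44776
P(N ≥ n) = ρⁿ
P(N ≥ 6) = 0.44776^6
P(N ≥ 6) = 0.008059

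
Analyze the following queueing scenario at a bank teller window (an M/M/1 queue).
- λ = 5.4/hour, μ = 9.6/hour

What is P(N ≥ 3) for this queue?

ρ = λ/μ = 5.4/9.6 = 0.5625
P(N ≥ n) = ρⁿ
P(N ≥ 3) = 0.5625^3
P(N ≥ 3) = 0.1780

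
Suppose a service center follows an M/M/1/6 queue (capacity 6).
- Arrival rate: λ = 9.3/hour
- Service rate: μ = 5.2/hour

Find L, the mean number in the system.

ρ = λ/μ = 9.3/5.2 = 1.78846
P₀ = (1-ρ)/(1-ρ^(K+1)) = (1-1.78846)/(1-1.78846^7) = -0.7885/-57.5268 = 0.01371
P_K = P₀×ρ^K = 0.013706 × 1.78846^6 = 0.013706 × 32.7247 = 0.4485
L = ρ[1 - (K+1)ρ^K + Kρ^(K+1)] / [(1-ρ)(1-ρ^(K+1))]
L = 1.78846 × (1 - 7×32.7247 + 6×58.5268) / ((1 - 1.78846) × (1 - 58.5268)) = 4.8534 customers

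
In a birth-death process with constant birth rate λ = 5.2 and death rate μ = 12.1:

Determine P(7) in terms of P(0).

For constant rates: P(n)/P(0) = (λ/μ)^n
P(7)/P(0) = (5.2/12.1)^7 = 0.42975^7 = 0.002707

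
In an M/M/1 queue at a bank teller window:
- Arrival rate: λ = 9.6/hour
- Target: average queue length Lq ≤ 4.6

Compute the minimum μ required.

For M/M/1: Lq = λ²/(μ(μ-λ))
Need Lq ≤ 4.6, i.e. μ(μ-λ) ≥ λ²/4.6
μ² - 9.6μ - 92.16/4.6 ≥ 0  →  μ² - 9.6μ - 20.03478 ≥ 0
Quadratic formula (positive root): μ = [λ + √(λ² + 4×20.03478)]/2
Discriminant: 92.16 + 4×20.03478 = 172.2991, √172.2991 = 13.12628
μ ≥ (9.6 + 13.12628)/2 = 11.3631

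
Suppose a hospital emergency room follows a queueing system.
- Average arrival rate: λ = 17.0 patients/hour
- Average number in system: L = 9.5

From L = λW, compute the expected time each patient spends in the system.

Little's Law: L = λW, so W = L/λ
W = 9.5/17.0 = 0.5588 hours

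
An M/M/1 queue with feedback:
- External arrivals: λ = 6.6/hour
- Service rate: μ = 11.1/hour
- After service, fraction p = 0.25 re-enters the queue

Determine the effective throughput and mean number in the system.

Effective arrival rate: λ_eff = λ/(1-p) = 6.6/(1-0.25) = 6.6/0.75 = 8.8000
ρ = λ_eff/μ = 8.8000/11.1 = 0.792793
L = ρ/(1-ρ) = 0.792793/(1-0.792793) = 3.8261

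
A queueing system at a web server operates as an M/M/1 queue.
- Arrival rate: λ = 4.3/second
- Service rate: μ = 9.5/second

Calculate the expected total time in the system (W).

First, compute utilization: ρ = λ/μ = 4.3/9.5 = 0.4526
For M/M/1: W = 1/(μ-λ)
W = 1/(9.5-4.3) = 1/5.20
W = 0.1923 seconds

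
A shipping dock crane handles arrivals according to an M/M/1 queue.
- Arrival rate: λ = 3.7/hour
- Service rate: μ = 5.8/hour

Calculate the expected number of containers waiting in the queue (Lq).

ρ = λ/μ = 3.7/5.8 = 0.6379
For M/M/1: Lq = λ²/(μ(μ-λ))
Lq = 13.69/(5.8 × 2.10)
Lq = 1.1240 containers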